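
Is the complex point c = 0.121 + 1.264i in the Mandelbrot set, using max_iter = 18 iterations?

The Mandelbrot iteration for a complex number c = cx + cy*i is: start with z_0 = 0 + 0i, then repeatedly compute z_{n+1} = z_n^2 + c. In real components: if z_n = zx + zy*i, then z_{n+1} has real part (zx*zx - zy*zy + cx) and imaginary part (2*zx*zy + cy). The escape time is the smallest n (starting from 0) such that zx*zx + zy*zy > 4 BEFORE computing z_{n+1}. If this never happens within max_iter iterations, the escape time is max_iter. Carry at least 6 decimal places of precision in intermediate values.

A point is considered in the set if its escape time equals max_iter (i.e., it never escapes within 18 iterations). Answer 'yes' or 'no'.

Answer: no

Derivation:
z_0 = 0 + 0i, c = 0.1210 + 1.2640i
Iter 1: z = 0.1210 + 1.2640i, |z|^2 = 1.6123
Iter 2: z = -1.4621 + 1.5699i, |z|^2 = 4.6022
Escaped at iteration 2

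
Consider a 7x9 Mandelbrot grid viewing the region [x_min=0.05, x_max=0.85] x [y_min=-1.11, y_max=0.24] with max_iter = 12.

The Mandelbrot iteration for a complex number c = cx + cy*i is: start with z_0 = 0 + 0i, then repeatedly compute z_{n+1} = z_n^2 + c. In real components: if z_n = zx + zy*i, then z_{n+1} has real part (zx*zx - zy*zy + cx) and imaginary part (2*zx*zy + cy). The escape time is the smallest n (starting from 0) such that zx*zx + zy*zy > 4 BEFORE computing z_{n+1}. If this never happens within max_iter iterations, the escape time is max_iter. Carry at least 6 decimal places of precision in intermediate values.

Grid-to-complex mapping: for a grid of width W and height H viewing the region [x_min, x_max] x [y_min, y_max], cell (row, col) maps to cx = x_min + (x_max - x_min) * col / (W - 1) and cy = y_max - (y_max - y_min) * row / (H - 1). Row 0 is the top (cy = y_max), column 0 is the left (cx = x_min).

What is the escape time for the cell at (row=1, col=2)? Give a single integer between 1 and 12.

z_0 = 0 + 0i, c = 0.3167 + 0.0712i
Iter 1: z = 0.3167 + 0.0712i, |z|^2 = 0.1054
Iter 2: z = 0.4119 + 0.1164i, |z|^2 = 0.1832
Iter 3: z = 0.4728 + 0.1671i, |z|^2 = 0.2514
Iter 4: z = 0.5122 + 0.2293i, |z|^2 = 0.3149
Iter 5: z = 0.5265 + 0.3061i, |z|^2 = 0.3709
Iter 6: z = 0.5002 + 0.3936i, |z|^2 = 0.4051
Iter 7: z = 0.4119 + 0.4650i, |z|^2 = 0.3859
Iter 8: z = 0.2701 + 0.4543i, |z|^2 = 0.2794
Iter 9: z = 0.1833 + 0.3167i, |z|^2 = 0.1339
Iter 10: z = 0.2500 + 0.1873i, |z|^2 = 0.0976
Iter 11: z = 0.3441 + 0.1649i, |z|^2 = 0.1456

Answer: 12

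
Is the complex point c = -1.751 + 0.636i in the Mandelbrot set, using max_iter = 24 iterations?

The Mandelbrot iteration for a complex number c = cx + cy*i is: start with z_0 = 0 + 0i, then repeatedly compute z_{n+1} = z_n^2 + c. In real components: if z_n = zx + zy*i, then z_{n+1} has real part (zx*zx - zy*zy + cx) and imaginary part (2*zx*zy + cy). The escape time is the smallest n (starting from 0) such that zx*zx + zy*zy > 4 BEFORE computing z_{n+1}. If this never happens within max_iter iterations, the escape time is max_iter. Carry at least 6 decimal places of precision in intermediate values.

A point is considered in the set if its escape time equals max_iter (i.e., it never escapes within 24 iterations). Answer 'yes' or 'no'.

z_0 = 0 + 0i, c = -1.7510 + 0.6360i
Iter 1: z = -1.7510 + 0.6360i, |z|^2 = 3.4705
Iter 2: z = 0.9105 + -1.5913i, |z|^2 = 3.3612
Iter 3: z = -3.4541 + -2.2617i, |z|^2 = 17.0464
Escaped at iteration 3

Answer: no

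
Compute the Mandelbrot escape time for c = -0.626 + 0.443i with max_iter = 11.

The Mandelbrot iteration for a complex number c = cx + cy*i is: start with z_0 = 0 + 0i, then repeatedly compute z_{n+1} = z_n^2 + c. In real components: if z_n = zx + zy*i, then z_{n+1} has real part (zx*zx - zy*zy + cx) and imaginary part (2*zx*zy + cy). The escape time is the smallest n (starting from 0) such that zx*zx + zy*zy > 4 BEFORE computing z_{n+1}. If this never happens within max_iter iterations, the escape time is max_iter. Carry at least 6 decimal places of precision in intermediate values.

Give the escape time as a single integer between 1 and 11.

z_0 = 0 + 0i, c = -0.6260 + 0.4430i
Iter 1: z = -0.6260 + 0.4430i, |z|^2 = 0.5881
Iter 2: z = -0.4304 + -0.1116i, |z|^2 = 0.1977
Iter 3: z = -0.4532 + 0.5391i, |z|^2 = 0.4960
Iter 4: z = -0.7112 + -0.0457i, |z|^2 = 0.5079
Iter 5: z = -0.1223 + 0.5080i, |z|^2 = 0.2730
Iter 6: z = -0.8691 + 0.3188i, |z|^2 = 0.8569
Iter 7: z = 0.0277 + -0.1110i, |z|^2 = 0.0131
Iter 8: z = -0.6376 + 0.4369i, |z|^2 = 0.5973
Iter 9: z = -0.4103 + -0.1140i, |z|^2 = 0.1814
Iter 10: z = -0.4706 + 0.5366i, |z|^2 = 0.5094

Answer: 11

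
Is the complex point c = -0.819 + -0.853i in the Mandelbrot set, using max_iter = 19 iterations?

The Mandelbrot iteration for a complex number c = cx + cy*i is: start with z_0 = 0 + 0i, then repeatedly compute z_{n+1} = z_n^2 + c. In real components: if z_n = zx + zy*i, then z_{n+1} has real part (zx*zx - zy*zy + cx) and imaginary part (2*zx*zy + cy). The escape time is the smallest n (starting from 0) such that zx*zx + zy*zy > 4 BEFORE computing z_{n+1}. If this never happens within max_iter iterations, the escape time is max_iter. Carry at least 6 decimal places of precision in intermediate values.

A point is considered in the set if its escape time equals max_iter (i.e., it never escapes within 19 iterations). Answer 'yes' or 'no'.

z_0 = 0 + 0i, c = -0.8190 + -0.8530i
Iter 1: z = -0.8190 + -0.8530i, |z|^2 = 1.3984
Iter 2: z = -0.8758 + 0.5442i, |z|^2 = 1.0633
Iter 3: z = -0.3481 + -1.8063i, |z|^2 = 3.3839
Iter 4: z = -3.9606 + 0.4044i, |z|^2 = 15.8496
Escaped at iteration 4

Answer: no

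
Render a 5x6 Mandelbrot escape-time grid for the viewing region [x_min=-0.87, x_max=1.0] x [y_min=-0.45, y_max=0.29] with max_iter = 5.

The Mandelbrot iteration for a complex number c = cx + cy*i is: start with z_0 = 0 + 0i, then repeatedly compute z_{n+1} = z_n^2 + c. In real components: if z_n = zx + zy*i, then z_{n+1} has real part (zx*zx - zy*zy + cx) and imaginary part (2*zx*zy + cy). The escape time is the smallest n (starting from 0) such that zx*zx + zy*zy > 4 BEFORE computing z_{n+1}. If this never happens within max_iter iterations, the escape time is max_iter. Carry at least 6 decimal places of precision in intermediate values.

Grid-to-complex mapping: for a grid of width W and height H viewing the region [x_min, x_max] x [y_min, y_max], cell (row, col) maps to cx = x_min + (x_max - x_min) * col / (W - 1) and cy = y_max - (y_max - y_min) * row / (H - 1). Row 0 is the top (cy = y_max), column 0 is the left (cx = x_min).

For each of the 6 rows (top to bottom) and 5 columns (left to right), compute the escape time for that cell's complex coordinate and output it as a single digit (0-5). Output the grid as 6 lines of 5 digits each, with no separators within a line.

(row=0, col=0): c = -0.8700 + 0.2900i → escape time 5
(row=0, col=1): c = -0.4025 + 0.2900i → escape time 5
(row=0, col=2): c = 0.0650 + 0.2900i → escape time 5
(row=0, col=3): c = 0.5325 + 0.2900i → escape time 5
(row=0, col=4): c = 1.0000 + 0.2900i → escape time 2
(row=1, col=0): c = -0.8700 + 0.1420i → escape time 5
(row=1, col=1): c = -0.4025 + 0.1420i → escape time 5
(row=1, col=2): c = 0.0650 + 0.1420i → escape time 5
(row=1, col=3): c = 0.5325 + 0.1420i → escape time 5
(row=1, col=4): c = 1.0000 + 0.1420i → escape time 2
(row=2, col=0): c = -0.8700 + -0.0060i → escape time 5
(row=2, col=1): c = -0.4025 + -0.0060i → escape time 5
(row=2, col=2): c = 0.0650 + -0.0060i → escape time 5
(row=2, col=3): c = 0.5325 + -0.0060i → escape time 5
(row=2, col=4): c = 1.0000 + -0.0060i → escape time 2
(row=3, col=0): c = -0.8700 + -0.1540i → escape time 5
(row=3, col=1): c = -0.4025 + -0.1540i → escape time 5
(row=3, col=2): c = 0.0650 + -0.1540i → escape time 5
(row=3, col=3): c = 0.5325 + -0.1540i → escape time 5
(row=3, col=4): c = 1.0000 + -0.1540i → escape time 2
(row=4, col=0): c = -0.8700 + -0.3020i → escape time 5
(row=4, col=1): c = -0.4025 + -0.3020i → escape time 5
(row=4, col=2): c = 0.0650 + -0.3020i → escape time 5
(row=4, col=3): c = 0.5325 + -0.3020i → escape time 5
(row=4, col=4): c = 1.0000 + -0.3020i → escape time 2
(row=5, col=0): c = -0.8700 + -0.4500i → escape time 5
(row=5, col=1): c = -0.4025 + -0.4500i → escape time 5
(row=5, col=2): c = 0.0650 + -0.4500i → escape time 5
(row=5, col=3): c = 0.5325 + -0.4500i → escape time 4
(row=5, col=4): c = 1.0000 + -0.4500i → escape time 2

Answer: 55552
55552
55552
55552
55552
55542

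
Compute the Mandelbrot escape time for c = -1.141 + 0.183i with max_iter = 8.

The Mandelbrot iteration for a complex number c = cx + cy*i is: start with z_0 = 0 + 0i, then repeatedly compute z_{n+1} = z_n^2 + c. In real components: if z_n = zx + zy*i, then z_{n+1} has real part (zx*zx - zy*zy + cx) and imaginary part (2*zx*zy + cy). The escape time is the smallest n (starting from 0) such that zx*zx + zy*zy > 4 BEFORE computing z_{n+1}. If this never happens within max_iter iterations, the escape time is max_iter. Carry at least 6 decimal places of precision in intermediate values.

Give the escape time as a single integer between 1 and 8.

z_0 = 0 + 0i, c = -1.1410 + 0.1830i
Iter 1: z = -1.1410 + 0.1830i, |z|^2 = 1.3354
Iter 2: z = 0.1274 + -0.2346i, |z|^2 = 0.0713
Iter 3: z = -1.1798 + 0.1232i, |z|^2 = 1.4071
Iter 4: z = 0.2358 + -0.1078i, |z|^2 = 0.0672
Iter 5: z = -1.0970 + 0.1322i, |z|^2 = 1.2209
Iter 6: z = 0.0450 + -0.1070i, |z|^2 = 0.0135
Iter 7: z = -1.1504 + 0.1734i, |z|^2 = 1.3535

Answer: 8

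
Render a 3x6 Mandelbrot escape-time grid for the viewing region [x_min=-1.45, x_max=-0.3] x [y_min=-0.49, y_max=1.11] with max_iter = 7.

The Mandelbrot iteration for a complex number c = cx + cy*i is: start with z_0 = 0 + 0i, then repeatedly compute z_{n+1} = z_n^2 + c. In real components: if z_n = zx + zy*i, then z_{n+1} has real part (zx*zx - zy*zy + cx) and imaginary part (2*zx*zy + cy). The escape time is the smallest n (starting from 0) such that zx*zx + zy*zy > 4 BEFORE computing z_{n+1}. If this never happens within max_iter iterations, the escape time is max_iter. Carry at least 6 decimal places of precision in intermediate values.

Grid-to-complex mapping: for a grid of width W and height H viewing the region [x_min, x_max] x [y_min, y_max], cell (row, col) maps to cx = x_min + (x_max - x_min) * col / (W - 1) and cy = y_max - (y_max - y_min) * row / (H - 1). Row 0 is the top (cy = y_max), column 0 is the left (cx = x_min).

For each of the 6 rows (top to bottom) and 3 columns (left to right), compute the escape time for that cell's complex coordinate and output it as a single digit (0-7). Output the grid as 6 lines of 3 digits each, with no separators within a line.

(row=0, col=0): c = -1.4500 + 1.1100i → escape time 2
(row=0, col=1): c = -0.8750 + 1.1100i → escape time 3
(row=0, col=2): c = -0.3000 + 1.1100i → escape time 4
(row=1, col=0): c = -1.4500 + 0.7900i → escape time 3
(row=1, col=1): c = -0.8750 + 0.7900i → escape time 4
(row=1, col=2): c = -0.3000 + 0.7900i → escape time 7
(row=2, col=0): c = -1.4500 + 0.4700i → escape time 3
(row=2, col=1): c = -0.8750 + 0.4700i → escape time 6
(row=2, col=2): c = -0.3000 + 0.4700i → escape time 7
(row=3, col=0): c = -1.4500 + 0.1500i → escape time 7
(row=3, col=1): c = -0.8750 + 0.1500i → escape time 7
(row=3, col=2): c = -0.3000 + 0.1500i → escape time 7
(row=4, col=0): c = -1.4500 + -0.1700i → escape time 6
(row=4, col=1): c = -0.8750 + -0.1700i → escape time 7
(row=4, col=2): c = -0.3000 + -0.1700i → escape time 7
(row=5, col=0): c = -1.4500 + -0.4900i → escape time 3
(row=5, col=1): c = -0.8750 + -0.4900i → escape time 6
(row=5, col=2): c = -0.3000 + -0.4900i → escape time 7

Answer: 234
347
367
777
677
367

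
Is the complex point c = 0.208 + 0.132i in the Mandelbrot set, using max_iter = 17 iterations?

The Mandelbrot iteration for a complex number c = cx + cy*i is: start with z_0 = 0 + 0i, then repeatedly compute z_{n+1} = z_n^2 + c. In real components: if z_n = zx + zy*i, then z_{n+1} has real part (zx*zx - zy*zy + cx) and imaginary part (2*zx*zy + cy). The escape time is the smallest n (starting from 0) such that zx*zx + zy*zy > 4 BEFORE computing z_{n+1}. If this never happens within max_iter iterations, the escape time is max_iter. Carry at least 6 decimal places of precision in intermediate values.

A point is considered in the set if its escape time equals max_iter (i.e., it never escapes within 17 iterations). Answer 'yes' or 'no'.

z_0 = 0 + 0i, c = 0.2080 + 0.1320i
Iter 1: z = 0.2080 + 0.1320i, |z|^2 = 0.0607
Iter 2: z = 0.2338 + 0.1869i, |z|^2 = 0.0896
Iter 3: z = 0.2277 + 0.2194i, |z|^2 = 0.1000
Iter 4: z = 0.2117 + 0.2319i, |z|^2 = 0.0986
Iter 5: z = 0.1990 + 0.2302i, |z|^2 = 0.0926
Iter 6: z = 0.1946 + 0.2236i, |z|^2 = 0.0879
Iter 7: z = 0.1959 + 0.2190i, |z|^2 = 0.0863
Iter 8: z = 0.1984 + 0.2178i, |z|^2 = 0.0868
Iter 9: z = 0.1999 + 0.2184i, |z|^2 = 0.0877
Iter 10: z = 0.2003 + 0.2193i, |z|^2 = 0.0882
Iter 11: z = 0.2000 + 0.2198i, |z|^2 = 0.0883
Iter 12: z = 0.1997 + 0.2199i, |z|^2 = 0.0882
Iter 13: z = 0.1995 + 0.2198i, |z|^2 = 0.0881
Iter 14: z = 0.1995 + 0.2197i, |z|^2 = 0.0881
Iter 15: z = 0.1995 + 0.2197i, |z|^2 = 0.0881
Iter 16: z = 0.1996 + 0.2196i, |z|^2 = 0.0881
Did not escape in 17 iterations → in set

Answer: yes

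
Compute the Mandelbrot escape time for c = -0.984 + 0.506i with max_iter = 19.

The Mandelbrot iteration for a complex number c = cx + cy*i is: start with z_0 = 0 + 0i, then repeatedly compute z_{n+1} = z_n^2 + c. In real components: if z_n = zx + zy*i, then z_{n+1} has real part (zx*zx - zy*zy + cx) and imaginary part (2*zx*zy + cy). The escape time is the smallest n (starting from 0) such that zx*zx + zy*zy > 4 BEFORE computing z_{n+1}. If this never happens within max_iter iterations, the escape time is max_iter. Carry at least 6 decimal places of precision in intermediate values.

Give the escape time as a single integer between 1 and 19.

Answer: 5

Derivation:
z_0 = 0 + 0i, c = -0.9840 + 0.5060i
Iter 1: z = -0.9840 + 0.5060i, |z|^2 = 1.2243
Iter 2: z = -0.2718 + -0.4898i, |z|^2 = 0.3138
Iter 3: z = -1.1500 + 0.7722i, |z|^2 = 1.9190
Iter 4: z = -0.2577 + -1.2702i, |z|^2 = 1.6799
Iter 5: z = -2.5310 + 1.1608i, |z|^2 = 7.7536
Escaped at iteration 5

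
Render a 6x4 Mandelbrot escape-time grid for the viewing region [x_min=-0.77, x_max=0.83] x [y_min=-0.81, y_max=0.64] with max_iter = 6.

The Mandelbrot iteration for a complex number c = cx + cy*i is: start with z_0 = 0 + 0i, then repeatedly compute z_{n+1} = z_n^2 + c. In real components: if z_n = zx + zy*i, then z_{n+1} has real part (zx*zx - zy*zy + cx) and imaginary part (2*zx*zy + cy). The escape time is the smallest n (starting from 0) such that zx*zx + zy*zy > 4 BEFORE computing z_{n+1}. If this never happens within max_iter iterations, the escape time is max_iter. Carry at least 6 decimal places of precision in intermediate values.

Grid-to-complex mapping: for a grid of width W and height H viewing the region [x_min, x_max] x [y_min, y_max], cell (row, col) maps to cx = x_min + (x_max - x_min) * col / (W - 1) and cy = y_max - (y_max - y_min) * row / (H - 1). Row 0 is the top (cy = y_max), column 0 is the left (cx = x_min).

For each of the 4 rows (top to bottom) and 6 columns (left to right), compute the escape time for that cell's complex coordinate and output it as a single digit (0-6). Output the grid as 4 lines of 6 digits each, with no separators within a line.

Answer: 566642
666653
666653
466532

Derivation:
(row=0, col=0): c = -0.7700 + 0.6400i → escape time 5
(row=0, col=1): c = -0.4500 + 0.6400i → escape time 6
(row=0, col=2): c = -0.1300 + 0.6400i → escape time 6
(row=0, col=3): c = 0.1900 + 0.6400i → escape time 6
(row=0, col=4): c = 0.5100 + 0.6400i → escape time 4
(row=0, col=5): c = 0.8300 + 0.6400i → escape time 2
(row=1, col=0): c = -0.7700 + 0.1567i → escape time 6
(row=1, col=1): c = -0.4500 + 0.1567i → escape time 6
(row=1, col=2): c = -0.1300 + 0.1567i → escape time 6
(row=1, col=3): c = 0.1900 + 0.1567i → escape time 6
(row=1, col=4): c = 0.5100 + 0.1567i → escape time 5
(row=1, col=5): c = 0.8300 + 0.1567i → escape time 3
(row=2, col=0): c = -0.7700 + -0.3267i → escape time 6
(row=2, col=1): c = -0.4500 + -0.3267i → escape time 6
(row=2, col=2): c = -0.1300 + -0.3267i → escape time 6
(row=2, col=3): c = 0.1900 + -0.3267i → escape time 6
(row=2, col=4): c = 0.5100 + -0.3267i → escape time 5
(row=2, col=5): c = 0.8300 + -0.3267i → escape time 3
(row=3, col=0): c = -0.7700 + -0.8100i → escape time 4
(row=3, col=1): c = -0.4500 + -0.8100i → escape time 6
(row=3, col=2): c = -0.1300 + -0.8100i → escape time 6
(row=3, col=3): c = 0.1900 + -0.8100i → escape time 5
(row=3, col=4): c = 0.5100 + -0.8100i → escape time 3
(row=3, col=5): c = 0.8300 + -0.8100i → escape time 2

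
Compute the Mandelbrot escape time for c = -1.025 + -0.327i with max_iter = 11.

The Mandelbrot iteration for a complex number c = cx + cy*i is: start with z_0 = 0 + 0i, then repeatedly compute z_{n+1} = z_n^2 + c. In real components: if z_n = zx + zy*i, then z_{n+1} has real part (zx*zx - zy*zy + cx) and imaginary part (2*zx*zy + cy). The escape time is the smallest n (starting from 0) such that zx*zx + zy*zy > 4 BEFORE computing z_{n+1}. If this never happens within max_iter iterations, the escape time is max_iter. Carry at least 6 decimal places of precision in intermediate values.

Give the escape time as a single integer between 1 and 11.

z_0 = 0 + 0i, c = -1.0250 + -0.3270i
Iter 1: z = -1.0250 + -0.3270i, |z|^2 = 1.1576
Iter 2: z = -0.0813 + 0.3433i, |z|^2 = 0.1245
Iter 3: z = -1.1363 + -0.3828i, |z|^2 = 1.4377
Iter 4: z = 0.1196 + 0.5430i, |z|^2 = 0.3092
Iter 5: z = -1.3056 + -0.1971i, |z|^2 = 1.7434
Iter 6: z = 0.6406 + 0.1878i, |z|^2 = 0.4456
Iter 7: z = -0.6499 + -0.0864i, |z|^2 = 0.4298
Iter 8: z = -0.6101 + -0.2147i, |z|^2 = 0.4184
Iter 9: z = -0.6988 + -0.0650i, |z|^2 = 0.4926
Iter 10: z = -0.5409 + -0.2361i, |z|^2 = 0.3483

Answer: 11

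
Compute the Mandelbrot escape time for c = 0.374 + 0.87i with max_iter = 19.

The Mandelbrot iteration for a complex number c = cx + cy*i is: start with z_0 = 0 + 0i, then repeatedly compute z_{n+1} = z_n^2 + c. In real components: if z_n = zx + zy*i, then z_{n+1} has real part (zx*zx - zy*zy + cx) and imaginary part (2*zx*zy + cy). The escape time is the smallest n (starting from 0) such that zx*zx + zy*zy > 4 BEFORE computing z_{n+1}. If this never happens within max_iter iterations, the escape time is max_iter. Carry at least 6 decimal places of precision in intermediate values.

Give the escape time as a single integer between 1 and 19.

z_0 = 0 + 0i, c = 0.3740 + 0.8700i
Iter 1: z = 0.3740 + 0.8700i, |z|^2 = 0.8968
Iter 2: z = -0.2430 + 1.5208i, |z|^2 = 2.3718
Iter 3: z = -1.8797 + 0.1308i, |z|^2 = 3.5502
Iter 4: z = 3.8900 + 0.3781i, |z|^2 = 15.2748
Escaped at iteration 4

Answer: 4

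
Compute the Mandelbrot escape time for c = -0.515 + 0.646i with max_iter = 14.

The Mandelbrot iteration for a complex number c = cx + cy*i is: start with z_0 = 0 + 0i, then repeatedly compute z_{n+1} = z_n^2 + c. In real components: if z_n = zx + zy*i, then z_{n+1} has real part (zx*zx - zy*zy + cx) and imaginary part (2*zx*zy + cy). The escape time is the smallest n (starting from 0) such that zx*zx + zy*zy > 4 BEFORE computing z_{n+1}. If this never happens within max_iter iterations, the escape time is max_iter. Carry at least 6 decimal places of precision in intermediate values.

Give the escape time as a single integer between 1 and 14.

z_0 = 0 + 0i, c = -0.5150 + 0.6460i
Iter 1: z = -0.5150 + 0.6460i, |z|^2 = 0.6825
Iter 2: z = -0.6671 + -0.0194i, |z|^2 = 0.4454
Iter 3: z = -0.0704 + 0.6719i, |z|^2 = 0.4563
Iter 4: z = -0.9614 + 0.5514i, |z|^2 = 1.2285
Iter 5: z = 0.1053 + -0.4144i, |z|^2 = 0.1828
Iter 6: z = -0.6756 + 0.5588i, |z|^2 = 0.7687
Iter 7: z = -0.3707 + -0.1090i, |z|^2 = 0.1493
Iter 8: z = -0.3894 + 0.7268i, |z|^2 = 0.6799
Iter 9: z = -0.8916 + 0.0799i, |z|^2 = 0.8014
Iter 10: z = 0.2736 + 0.5035i, |z|^2 = 0.3284
Iter 11: z = -0.6937 + 0.9216i, |z|^2 = 1.3304
Iter 12: z = -0.8831 + -0.6325i, |z|^2 = 1.1799
Iter 13: z = -0.1352 + 1.7631i, |z|^2 = 3.1269

Answer: 14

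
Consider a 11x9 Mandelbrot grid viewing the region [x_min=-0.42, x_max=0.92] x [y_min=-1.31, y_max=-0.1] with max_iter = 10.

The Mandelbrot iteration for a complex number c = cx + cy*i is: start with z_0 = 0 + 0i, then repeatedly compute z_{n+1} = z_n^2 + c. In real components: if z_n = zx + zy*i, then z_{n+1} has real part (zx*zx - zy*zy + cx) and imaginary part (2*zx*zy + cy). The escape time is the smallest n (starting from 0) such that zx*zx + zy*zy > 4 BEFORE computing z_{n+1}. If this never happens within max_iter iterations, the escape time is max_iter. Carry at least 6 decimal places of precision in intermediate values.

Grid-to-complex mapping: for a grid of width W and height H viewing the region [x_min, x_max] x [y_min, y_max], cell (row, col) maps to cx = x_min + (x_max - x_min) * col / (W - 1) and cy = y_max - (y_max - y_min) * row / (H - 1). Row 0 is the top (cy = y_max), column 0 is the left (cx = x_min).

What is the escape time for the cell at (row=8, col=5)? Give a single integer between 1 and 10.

z_0 = 0 + 0i, c = 0.2500 + -1.3100i
Iter 1: z = 0.2500 + -1.3100i, |z|^2 = 1.7786
Iter 2: z = -1.4036 + -1.9650i, |z|^2 = 5.8313
Escaped at iteration 2

Answer: 2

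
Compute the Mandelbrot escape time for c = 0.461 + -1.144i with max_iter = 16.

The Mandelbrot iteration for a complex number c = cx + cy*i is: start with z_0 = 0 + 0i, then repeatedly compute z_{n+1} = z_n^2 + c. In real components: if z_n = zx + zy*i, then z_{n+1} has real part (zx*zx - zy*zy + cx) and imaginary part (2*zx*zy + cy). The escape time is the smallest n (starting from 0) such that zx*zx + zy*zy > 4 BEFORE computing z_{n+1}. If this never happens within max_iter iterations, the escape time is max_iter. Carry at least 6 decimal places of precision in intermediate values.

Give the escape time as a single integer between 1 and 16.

Answer: 2

Derivation:
z_0 = 0 + 0i, c = 0.4610 + -1.1440i
Iter 1: z = 0.4610 + -1.1440i, |z|^2 = 1.5213
Iter 2: z = -0.6352 + -2.1988i, |z|^2 = 5.2381
Escaped at iteration 2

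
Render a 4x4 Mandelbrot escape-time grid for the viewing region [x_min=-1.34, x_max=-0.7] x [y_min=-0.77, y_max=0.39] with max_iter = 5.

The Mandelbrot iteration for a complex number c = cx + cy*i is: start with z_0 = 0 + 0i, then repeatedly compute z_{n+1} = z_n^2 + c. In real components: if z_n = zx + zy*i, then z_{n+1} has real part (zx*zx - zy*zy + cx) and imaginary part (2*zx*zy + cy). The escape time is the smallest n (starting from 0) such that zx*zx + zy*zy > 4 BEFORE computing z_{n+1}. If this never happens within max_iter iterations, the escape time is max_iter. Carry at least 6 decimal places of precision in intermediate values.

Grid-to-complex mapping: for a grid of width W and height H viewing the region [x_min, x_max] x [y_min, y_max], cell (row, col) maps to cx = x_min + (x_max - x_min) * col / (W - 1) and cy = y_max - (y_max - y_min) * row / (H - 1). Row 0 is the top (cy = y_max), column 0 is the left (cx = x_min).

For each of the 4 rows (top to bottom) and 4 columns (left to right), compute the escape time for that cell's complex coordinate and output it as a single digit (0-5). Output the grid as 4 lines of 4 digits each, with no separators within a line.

(row=0, col=0): c = -1.3400 + 0.3900i → escape time 5
(row=0, col=1): c = -1.1267 + 0.3900i → escape time 5
(row=0, col=2): c = -0.9133 + 0.3900i → escape time 5
(row=0, col=3): c = -0.7000 + 0.3900i → escape time 5
(row=1, col=0): c = -1.3400 + 0.0033i → escape time 5
(row=1, col=1): c = -1.1267 + 0.0033i → escape time 5
(row=1, col=2): c = -0.9133 + 0.0033i → escape time 5
(row=1, col=3): c = -0.7000 + 0.0033i → escape time 5
(row=2, col=0): c = -1.3400 + -0.3833i → escape time 5
(row=2, col=1): c = -1.1267 + -0.3833i → escape time 5
(row=2, col=2): c = -0.9133 + -0.3833i → escape time 5
(row=2, col=3): c = -0.7000 + -0.3833i → escape time 5
(row=3, col=0): c = -1.3400 + -0.7700i → escape time 3
(row=3, col=1): c = -1.1267 + -0.7700i → escape time 3
(row=3, col=2): c = -0.9133 + -0.7700i → escape time 4
(row=3, col=3): c = -0.7000 + -0.7700i → escape time 4

Answer: 5555
5555
5555
3344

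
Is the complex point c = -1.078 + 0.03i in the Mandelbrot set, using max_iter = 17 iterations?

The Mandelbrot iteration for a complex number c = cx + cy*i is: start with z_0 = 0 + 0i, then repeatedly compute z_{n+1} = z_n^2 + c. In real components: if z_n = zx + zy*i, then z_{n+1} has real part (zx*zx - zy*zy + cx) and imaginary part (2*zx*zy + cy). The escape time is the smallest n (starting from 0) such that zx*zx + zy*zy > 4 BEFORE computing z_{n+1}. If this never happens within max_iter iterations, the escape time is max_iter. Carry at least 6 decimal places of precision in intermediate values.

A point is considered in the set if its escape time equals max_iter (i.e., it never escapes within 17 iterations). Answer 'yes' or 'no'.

z_0 = 0 + 0i, c = -1.0780 + 0.0300i
Iter 1: z = -1.0780 + 0.0300i, |z|^2 = 1.1630
Iter 2: z = 0.0832 + -0.0347i, |z|^2 = 0.0081
Iter 3: z = -1.0723 + 0.0242i, |z|^2 = 1.1504
Iter 4: z = 0.0712 + -0.0220i, |z|^2 = 0.0056
Iter 5: z = -1.0734 + 0.0269i, |z|^2 = 1.1529
Iter 6: z = 0.0735 + -0.0277i, |z|^2 = 0.0062
Iter 7: z = -1.0734 + 0.0259i, |z|^2 = 1.1528
Iter 8: z = 0.0734 + -0.0257i, |z|^2 = 0.0061
Iter 9: z = -1.0733 + 0.0262i, |z|^2 = 1.1526
Iter 10: z = 0.0732 + -0.0263i, |z|^2 = 0.0061
Iter 11: z = -1.0733 + 0.0261i, |z|^2 = 1.1527
Iter 12: z = 0.0734 + -0.0261i, |z|^2 = 0.0061
Iter 13: z = -1.0733 + 0.0262i, |z|^2 = 1.1527
Iter 14: z = 0.0733 + -0.0262i, |z|^2 = 0.0061
Iter 15: z = -1.0733 + 0.0262i, |z|^2 = 1.1527
Iter 16: z = 0.0733 + -0.0262i, |z|^2 = 0.0061
Did not escape in 17 iterations → in set

Answer: yes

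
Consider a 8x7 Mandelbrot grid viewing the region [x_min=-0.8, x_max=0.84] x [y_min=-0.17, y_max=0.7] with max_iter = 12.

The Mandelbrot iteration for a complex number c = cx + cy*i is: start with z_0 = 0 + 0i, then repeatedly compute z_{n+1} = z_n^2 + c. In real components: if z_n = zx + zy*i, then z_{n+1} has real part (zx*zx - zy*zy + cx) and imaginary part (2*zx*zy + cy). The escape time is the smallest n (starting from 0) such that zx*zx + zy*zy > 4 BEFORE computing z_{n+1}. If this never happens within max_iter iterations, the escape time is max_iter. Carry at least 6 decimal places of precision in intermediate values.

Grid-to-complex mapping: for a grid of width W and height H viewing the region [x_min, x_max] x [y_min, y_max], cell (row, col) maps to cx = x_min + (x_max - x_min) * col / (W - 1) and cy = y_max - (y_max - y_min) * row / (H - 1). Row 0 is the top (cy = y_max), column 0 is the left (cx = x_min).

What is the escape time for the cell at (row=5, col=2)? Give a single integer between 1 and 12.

z_0 = 0 + 0i, c = -0.3314 + -0.0250i
Iter 1: z = -0.3314 + -0.0250i, |z|^2 = 0.1105
Iter 2: z = -0.2222 + -0.0084i, |z|^2 = 0.0494
Iter 3: z = -0.2821 + -0.0213i, |z|^2 = 0.0800
Iter 4: z = -0.2523 + -0.0130i, |z|^2 = 0.0638
Iter 5: z = -0.2679 + -0.0184i, |z|^2 = 0.0721
Iter 6: z = -0.2600 + -0.0151i, |z|^2 = 0.0678
Iter 7: z = -0.2641 + -0.0171i, |z|^2 = 0.0700
Iter 8: z = -0.2620 + -0.0159i, |z|^2 = 0.0689
Iter 9: z = -0.2630 + -0.0166i, |z|^2 = 0.0695
Iter 10: z = -0.2625 + -0.0162i, |z|^2 = 0.0692
Iter 11: z = -0.2628 + -0.0165i, |z|^2 = 0.0693

Answer: 12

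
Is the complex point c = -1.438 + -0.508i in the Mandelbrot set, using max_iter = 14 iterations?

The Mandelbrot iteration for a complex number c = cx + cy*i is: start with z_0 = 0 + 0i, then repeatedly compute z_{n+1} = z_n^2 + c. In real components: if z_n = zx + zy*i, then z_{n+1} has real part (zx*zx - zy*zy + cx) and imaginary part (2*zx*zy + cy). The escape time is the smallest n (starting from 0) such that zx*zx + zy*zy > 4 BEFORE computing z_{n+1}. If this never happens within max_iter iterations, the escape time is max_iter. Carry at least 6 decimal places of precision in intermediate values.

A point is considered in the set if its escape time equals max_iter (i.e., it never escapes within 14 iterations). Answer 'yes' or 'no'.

Answer: no

Derivation:
z_0 = 0 + 0i, c = -1.4380 + -0.5080i
Iter 1: z = -1.4380 + -0.5080i, |z|^2 = 2.3259
Iter 2: z = 0.3718 + 0.9530i, |z|^2 = 1.0464
Iter 3: z = -2.2080 + 0.2006i, |z|^2 = 4.9155
Escaped at iteration 3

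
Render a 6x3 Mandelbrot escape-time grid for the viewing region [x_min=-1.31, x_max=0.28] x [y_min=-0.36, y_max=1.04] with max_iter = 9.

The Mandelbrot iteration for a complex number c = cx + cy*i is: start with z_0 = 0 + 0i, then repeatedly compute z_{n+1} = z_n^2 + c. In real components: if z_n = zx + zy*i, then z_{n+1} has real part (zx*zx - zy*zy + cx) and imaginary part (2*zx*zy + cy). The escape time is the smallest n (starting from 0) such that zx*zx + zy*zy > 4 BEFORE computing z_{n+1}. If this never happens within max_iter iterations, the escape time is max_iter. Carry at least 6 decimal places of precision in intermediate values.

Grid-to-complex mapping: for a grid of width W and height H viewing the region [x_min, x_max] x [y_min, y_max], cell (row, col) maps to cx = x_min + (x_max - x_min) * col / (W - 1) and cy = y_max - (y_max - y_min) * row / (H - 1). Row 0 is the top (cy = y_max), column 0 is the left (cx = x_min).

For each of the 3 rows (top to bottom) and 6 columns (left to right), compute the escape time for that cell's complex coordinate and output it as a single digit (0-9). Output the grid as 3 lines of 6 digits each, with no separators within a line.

Answer: 333473
699999
699999

Derivation:
(row=0, col=0): c = -1.3100 + 1.0400i → escape time 3
(row=0, col=1): c = -0.9920 + 1.0400i → escape time 3
(row=0, col=2): c = -0.6740 + 1.0400i → escape time 3
(row=0, col=3): c = -0.3560 + 1.0400i → escape time 4
(row=0, col=4): c = -0.0380 + 1.0400i → escape time 7
(row=0, col=5): c = 0.2800 + 1.0400i → escape time 3
(row=1, col=0): c = -1.3100 + 0.3400i → escape time 6
(row=1, col=1): c = -0.9920 + 0.3400i → escape time 9
(row=1, col=2): c = -0.6740 + 0.3400i → escape time 9
(row=1, col=3): c = -0.3560 + 0.3400i → escape time 9
(row=1, col=4): c = -0.0380 + 0.3400i → escape time 9
(row=1, col=5): c = 0.2800 + 0.3400i → escape time 9
(row=2, col=0): c = -1.3100 + -0.3600i → escape time 6
(row=2, col=1): c = -0.9920 + -0.3600i → escape time 9
(row=2, col=2): c = -0.6740 + -0.3600i → escape time 9
(row=2, col=3): c = -0.3560 + -0.3600i → escape time 9
(row=2, col=4): c = -0.0380 + -0.3600i → escape time 9
(row=2, col=5): c = 0.2800 + -0.3600i → escape time 9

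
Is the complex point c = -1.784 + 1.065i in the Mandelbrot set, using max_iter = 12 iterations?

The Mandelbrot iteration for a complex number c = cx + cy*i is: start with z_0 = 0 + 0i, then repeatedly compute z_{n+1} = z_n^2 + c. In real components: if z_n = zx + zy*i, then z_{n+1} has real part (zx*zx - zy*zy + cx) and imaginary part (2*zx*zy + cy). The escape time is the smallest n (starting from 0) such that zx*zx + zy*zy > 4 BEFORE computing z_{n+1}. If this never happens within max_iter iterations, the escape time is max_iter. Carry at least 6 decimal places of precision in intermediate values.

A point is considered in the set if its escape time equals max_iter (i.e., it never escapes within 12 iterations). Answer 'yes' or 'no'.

Answer: no

Derivation:
z_0 = 0 + 0i, c = -1.7840 + 1.0650i
Iter 1: z = -1.7840 + 1.0650i, |z|^2 = 4.3169
Escaped at iteration 1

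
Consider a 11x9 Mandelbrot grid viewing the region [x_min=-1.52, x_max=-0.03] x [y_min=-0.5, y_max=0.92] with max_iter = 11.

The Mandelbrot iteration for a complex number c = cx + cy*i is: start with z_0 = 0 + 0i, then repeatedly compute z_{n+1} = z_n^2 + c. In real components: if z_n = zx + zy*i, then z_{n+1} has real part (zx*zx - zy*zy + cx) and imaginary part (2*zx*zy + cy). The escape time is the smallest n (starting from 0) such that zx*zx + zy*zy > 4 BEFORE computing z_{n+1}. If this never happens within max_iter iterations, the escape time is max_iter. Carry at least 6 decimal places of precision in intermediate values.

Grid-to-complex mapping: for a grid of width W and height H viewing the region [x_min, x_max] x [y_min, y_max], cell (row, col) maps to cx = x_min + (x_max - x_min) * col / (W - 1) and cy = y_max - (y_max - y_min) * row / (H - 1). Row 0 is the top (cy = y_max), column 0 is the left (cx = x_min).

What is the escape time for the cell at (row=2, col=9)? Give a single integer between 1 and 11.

Answer: 11

Derivation:
z_0 = 0 + 0i, c = -0.1790 + 0.5650i
Iter 1: z = -0.1790 + 0.5650i, |z|^2 = 0.3513
Iter 2: z = -0.4662 + 0.3627i, |z|^2 = 0.3489
Iter 3: z = -0.0932 + 0.2268i, |z|^2 = 0.0601
Iter 4: z = -0.2217 + 0.5227i, |z|^2 = 0.3224
Iter 5: z = -0.4030 + 0.3332i, |z|^2 = 0.2735
Iter 6: z = -0.1276 + 0.2964i, |z|^2 = 0.1041
Iter 7: z = -0.2506 + 0.4894i, |z|^2 = 0.3023
Iter 8: z = -0.3557 + 0.3197i, |z|^2 = 0.2287
Iter 9: z = -0.1547 + 0.3375i, |z|^2 = 0.1379
Iter 10: z = -0.2690 + 0.4606i, |z|^2 = 0.2845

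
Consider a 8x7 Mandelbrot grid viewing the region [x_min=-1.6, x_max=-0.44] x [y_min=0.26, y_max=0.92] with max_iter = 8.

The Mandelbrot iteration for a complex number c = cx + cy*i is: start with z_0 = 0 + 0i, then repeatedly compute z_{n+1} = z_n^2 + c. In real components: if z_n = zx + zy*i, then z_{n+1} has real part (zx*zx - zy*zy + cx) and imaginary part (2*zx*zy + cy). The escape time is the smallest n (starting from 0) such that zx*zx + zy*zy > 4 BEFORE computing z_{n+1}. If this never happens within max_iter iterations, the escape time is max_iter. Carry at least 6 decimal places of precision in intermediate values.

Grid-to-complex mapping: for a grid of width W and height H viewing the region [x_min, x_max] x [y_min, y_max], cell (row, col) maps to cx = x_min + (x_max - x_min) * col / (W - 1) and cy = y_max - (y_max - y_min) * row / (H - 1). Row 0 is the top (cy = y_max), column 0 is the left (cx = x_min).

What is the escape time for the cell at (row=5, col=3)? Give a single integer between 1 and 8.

Answer: 7

Derivation:
z_0 = 0 + 0i, c = -1.1029 + 0.3700i
Iter 1: z = -1.1029 + 0.3700i, |z|^2 = 1.3532
Iter 2: z = -0.0235 + -0.4461i, |z|^2 = 0.1996
Iter 3: z = -1.3013 + 0.3909i, |z|^2 = 1.8463
Iter 4: z = 0.4378 + -0.6475i, |z|^2 = 0.6108
Iter 5: z = -1.3304 + -0.1969i, |z|^2 = 1.8088
Iter 6: z = 0.6284 + 0.8938i, |z|^2 = 1.1939
Iter 7: z = -1.5069 + 1.4935i, |z|^2 = 4.5010
Escaped at iteration 7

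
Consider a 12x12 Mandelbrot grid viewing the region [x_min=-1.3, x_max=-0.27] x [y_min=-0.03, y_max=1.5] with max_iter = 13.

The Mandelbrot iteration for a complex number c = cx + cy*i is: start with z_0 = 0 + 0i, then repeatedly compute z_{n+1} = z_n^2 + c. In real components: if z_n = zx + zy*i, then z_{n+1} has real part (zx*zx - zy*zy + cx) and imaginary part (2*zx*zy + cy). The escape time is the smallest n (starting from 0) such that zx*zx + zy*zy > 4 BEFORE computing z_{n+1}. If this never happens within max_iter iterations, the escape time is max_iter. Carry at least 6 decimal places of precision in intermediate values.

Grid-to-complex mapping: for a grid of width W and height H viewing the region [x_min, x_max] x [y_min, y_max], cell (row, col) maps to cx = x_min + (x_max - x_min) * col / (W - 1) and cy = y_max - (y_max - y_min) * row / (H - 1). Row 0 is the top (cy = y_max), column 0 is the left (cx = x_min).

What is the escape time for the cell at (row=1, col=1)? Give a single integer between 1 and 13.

Answer: 2

Derivation:
z_0 = 0 + 0i, c = -1.2064 + 1.3609i
Iter 1: z = -1.2064 + 1.3609i, |z|^2 = 3.3074
Iter 2: z = -1.6031 + -1.9226i, |z|^2 = 6.2664
Escaped at iteration 2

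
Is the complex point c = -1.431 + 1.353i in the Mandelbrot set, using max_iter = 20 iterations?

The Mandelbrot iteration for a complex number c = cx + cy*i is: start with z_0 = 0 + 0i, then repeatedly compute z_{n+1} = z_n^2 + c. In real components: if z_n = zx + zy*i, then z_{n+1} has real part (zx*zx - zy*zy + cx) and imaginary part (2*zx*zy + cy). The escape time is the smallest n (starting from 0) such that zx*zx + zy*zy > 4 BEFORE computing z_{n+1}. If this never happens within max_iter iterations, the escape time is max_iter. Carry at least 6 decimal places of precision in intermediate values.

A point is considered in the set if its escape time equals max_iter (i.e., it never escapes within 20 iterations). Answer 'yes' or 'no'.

Answer: no

Derivation:
z_0 = 0 + 0i, c = -1.4310 + 1.3530i
Iter 1: z = -1.4310 + 1.3530i, |z|^2 = 3.8784
Iter 2: z = -1.2138 + -2.5193i, |z|^2 = 7.8202
Escaped at iteration 2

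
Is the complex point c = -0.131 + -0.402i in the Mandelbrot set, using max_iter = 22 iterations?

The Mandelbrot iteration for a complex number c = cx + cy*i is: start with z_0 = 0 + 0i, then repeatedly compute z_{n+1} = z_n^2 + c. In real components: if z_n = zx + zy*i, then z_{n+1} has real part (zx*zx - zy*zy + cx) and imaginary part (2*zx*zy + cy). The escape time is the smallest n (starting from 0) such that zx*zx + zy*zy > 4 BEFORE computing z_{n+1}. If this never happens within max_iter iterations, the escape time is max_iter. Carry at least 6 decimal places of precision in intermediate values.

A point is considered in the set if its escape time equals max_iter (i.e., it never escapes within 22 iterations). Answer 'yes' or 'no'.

Answer: yes

Derivation:
z_0 = 0 + 0i, c = -0.1310 + -0.4020i
Iter 1: z = -0.1310 + -0.4020i, |z|^2 = 0.1788
Iter 2: z = -0.2754 + -0.2967i, |z|^2 = 0.1639
Iter 3: z = -0.1431 + -0.2386i, |z|^2 = 0.0774
Iter 4: z = -0.1674 + -0.3337i, |z|^2 = 0.1394
Iter 5: z = -0.2143 + -0.2903i, |z|^2 = 0.1302
Iter 6: z = -0.1693 + -0.2776i, |z|^2 = 0.1057
Iter 7: z = -0.1794 + -0.3080i, |z|^2 = 0.1270
Iter 8: z = -0.1937 + -0.2915i, |z|^2 = 0.1225
Iter 9: z = -0.1785 + -0.2891i, |z|^2 = 0.1154
Iter 10: z = -0.1827 + -0.2988i, |z|^2 = 0.1227
Iter 11: z = -0.1869 + -0.2928i, |z|^2 = 0.1207
Iter 12: z = -0.1818 + -0.2925i, |z|^2 = 0.1186
Iter 13: z = -0.1835 + -0.2956i, |z|^2 = 0.1211
Iter 14: z = -0.1847 + -0.2935i, |z|^2 = 0.1203
Iter 15: z = -0.1830 + -0.2936i, |z|^2 = 0.1197
Iter 16: z = -0.1837 + -0.2945i, |z|^2 = 0.1205
Iter 17: z = -0.1840 + -0.2938i, |z|^2 = 0.1202
Iter 18: z = -0.1835 + -0.2939i, |z|^2 = 0.1200
Iter 19: z = -0.1837 + -0.2942i, |z|^2 = 0.1203
Iter 20: z = -0.1838 + -0.2939i, |z|^2 = 0.1202
Iter 21: z = -0.1836 + -0.2940i, |z|^2 = 0.1201
Did not escape in 22 iterations → in set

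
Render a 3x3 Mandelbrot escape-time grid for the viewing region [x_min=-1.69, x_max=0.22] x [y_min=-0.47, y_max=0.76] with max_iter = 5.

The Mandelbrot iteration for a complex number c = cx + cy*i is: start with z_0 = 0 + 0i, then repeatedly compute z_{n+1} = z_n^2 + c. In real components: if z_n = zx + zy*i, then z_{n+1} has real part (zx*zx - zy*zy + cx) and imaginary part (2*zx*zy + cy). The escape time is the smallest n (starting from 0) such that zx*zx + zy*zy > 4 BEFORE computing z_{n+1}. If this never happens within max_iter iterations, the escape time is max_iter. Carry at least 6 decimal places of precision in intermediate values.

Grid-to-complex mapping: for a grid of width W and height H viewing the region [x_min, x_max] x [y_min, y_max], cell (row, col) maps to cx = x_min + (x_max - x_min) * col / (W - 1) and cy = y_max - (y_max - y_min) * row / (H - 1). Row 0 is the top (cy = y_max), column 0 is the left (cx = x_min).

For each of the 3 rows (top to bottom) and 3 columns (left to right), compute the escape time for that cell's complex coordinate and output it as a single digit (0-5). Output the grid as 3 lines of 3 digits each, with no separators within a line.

(row=0, col=0): c = -1.6900 + 0.7600i → escape time 3
(row=0, col=1): c = -0.7350 + 0.7600i → escape time 4
(row=0, col=2): c = 0.2200 + 0.7600i → escape time 5
(row=1, col=0): c = -1.6900 + 0.1450i → escape time 4
(row=1, col=1): c = -0.7350 + 0.1450i → escape time 5
(row=1, col=2): c = 0.2200 + 0.1450i → escape time 5
(row=2, col=0): c = -1.6900 + -0.4700i → escape time 3
(row=2, col=1): c = -0.7350 + -0.4700i → escape time 5
(row=2, col=2): c = 0.2200 + -0.4700i → escape time 5

Answer: 345
455
355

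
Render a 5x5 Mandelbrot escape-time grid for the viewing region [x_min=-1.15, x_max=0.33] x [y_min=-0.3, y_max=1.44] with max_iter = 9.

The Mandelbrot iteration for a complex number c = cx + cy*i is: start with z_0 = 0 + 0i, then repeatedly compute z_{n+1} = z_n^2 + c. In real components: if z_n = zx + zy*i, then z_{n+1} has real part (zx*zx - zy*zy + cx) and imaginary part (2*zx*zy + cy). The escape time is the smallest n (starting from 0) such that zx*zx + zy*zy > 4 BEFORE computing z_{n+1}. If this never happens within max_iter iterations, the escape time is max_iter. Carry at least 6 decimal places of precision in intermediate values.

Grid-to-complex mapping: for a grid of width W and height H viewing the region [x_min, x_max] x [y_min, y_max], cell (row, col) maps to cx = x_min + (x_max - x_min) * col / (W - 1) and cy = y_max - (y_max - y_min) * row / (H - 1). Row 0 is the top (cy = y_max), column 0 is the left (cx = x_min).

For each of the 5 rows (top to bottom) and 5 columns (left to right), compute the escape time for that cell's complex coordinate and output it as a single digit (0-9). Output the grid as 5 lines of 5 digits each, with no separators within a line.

Answer: 22222
33493
46999
99999
99999

Derivation:
(row=0, col=0): c = -1.1500 + 1.4400i → escape time 2
(row=0, col=1): c = -0.7800 + 1.4400i → escape time 2
(row=0, col=2): c = -0.4100 + 1.4400i → escape time 2
(row=0, col=3): c = -0.0400 + 1.4400i → escape time 2
(row=0, col=4): c = 0.3300 + 1.4400i → escape time 2
(row=1, col=0): c = -1.1500 + 1.0050i → escape time 3
(row=1, col=1): c = -0.7800 + 1.0050i → escape time 3
(row=1, col=2): c = -0.4100 + 1.0050i → escape time 4
(row=1, col=3): c = -0.0400 + 1.0050i → escape time 9
(row=1, col=4): c = 0.3300 + 1.0050i → escape time 3
(row=2, col=0): c = -1.1500 + 0.5700i → escape time 4
(row=2, col=1): c = -0.7800 + 0.5700i → escape time 6
(row=2, col=2): c = -0.4100 + 0.5700i → escape time 9
(row=2, col=3): c = -0.0400 + 0.5700i → escape time 9
(row=2, col=4): c = 0.3300 + 0.5700i → escape time 9
(row=3, col=0): c = -1.1500 + 0.1350i → escape time 9
(row=3, col=1): c = -0.7800 + 0.1350i → escape time 9
(row=3, col=2): c = -0.4100 + 0.1350i → escape time 9
(row=3, col=3): c = -0.0400 + 0.1350i → escape time 9
(row=3, col=4): c = 0.3300 + 0.1350i → escape time 9
(row=4, col=0): c = -1.1500 + -0.3000i → escape time 9
(row=4, col=1): c = -0.7800 + -0.3000i → escape time 9
(row=4, col=2): c = -0.4100 + -0.3000i → escape time 9
(row=4, col=3): c = -0.0400 + -0.3000i → escape time 9
(row=4, col=4): c = 0.3300 + -0.3000i → escape time 9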